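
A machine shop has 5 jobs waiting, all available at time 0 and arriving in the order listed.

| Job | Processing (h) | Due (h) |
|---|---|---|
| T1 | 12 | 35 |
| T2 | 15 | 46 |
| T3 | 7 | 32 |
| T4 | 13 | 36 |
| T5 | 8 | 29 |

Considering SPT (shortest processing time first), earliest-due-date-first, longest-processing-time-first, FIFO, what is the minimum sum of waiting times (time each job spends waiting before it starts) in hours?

89

SPT (increasing processing time): T3 T5 T1 T4 T2.
T3: waits 0, runs 0→7
T5: waits 7, runs 7→15
T1: waits 15, runs 15→27
T4: waits 27, runs 27→40
T2: waits 40, runs 40→55
Sum = 0+7+15+27+40 = 89.
EDD (increasing due date): T5 T3 T1 T4 T2.
T5: waits 0, runs 0→8
T3: waits 8, runs 8→15
T1: waits 15, runs 15→27
T4: waits 27, runs 27→40
T2: waits 40, runs 40→55
Sum = 0+8+15+27+40 = 90.
LPT (decreasing processing time): T2 T4 T1 T5 T3.
T2: waits 0, runs 0→15
T4: waits 15, runs 15→28
T1: waits 28, runs 28→40
T5: waits 40, runs 40→48
T3: waits 48, runs 48→55
Sum = 0+15+28+40+48 = 131.
FIFO (arrival order): T1 T2 T3 T4 T5.
T1: waits 0, runs 0→12
T2: waits 12, runs 12→27
T3: waits 27, runs 27→34
T4: waits 34, runs 34→47
T5: waits 47, runs 47→55
Sum = 0+12+27+34+47 = 120.
SPT 89, EDD 90, LPT 131, FIFO 120 → minimum 89.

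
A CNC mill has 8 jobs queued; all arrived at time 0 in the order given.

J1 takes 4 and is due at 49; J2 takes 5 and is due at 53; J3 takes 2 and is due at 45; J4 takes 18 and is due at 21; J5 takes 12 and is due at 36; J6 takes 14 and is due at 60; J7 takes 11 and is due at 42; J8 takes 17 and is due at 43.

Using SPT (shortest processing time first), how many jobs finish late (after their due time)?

2

SPT (increasing processing time): J3 J1 J2 J7 J5 J6 J8 J4.
J3: 0→2, due 45, tardiness 0
J1: 2→6, due 49, tardiness 0
J2: 6→11, due 53, tardiness 0
J7: 11→22, due 42, tardiness 0
J5: 22→34, due 36, tardiness 0
J6: 34→48, due 60, tardiness 0
J8: 48→65, due 43, tardiness 22
J4: 65→83, due 21, tardiness 62
Late jobs: 2.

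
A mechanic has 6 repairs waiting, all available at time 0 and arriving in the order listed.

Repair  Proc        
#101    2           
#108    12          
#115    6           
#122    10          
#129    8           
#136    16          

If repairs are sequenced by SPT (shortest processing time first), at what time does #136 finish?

SPT (increasing processing time): #101 #115 #129 #122 #108 #136.
#101: 0→2
#115: 2→8
#129: 8→16
#122: 16→26
#108: 26→38
#136: 38→54

54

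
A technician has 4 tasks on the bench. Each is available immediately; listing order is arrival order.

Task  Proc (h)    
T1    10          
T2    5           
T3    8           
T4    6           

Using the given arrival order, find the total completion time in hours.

FIFO (arrival order): T1 T2 T3 T4.
T1: 0→10
T2: 10→15
T3: 15→23
T4: 23→29
Sum = 10+15+23+29 = 77.

77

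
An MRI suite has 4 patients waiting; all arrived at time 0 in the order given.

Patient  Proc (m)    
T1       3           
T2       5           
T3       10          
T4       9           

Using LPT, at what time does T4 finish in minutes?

19

LPT (decreasing processing time): T3 T4 T2 T1.
T3: 0→10
T4: 10→19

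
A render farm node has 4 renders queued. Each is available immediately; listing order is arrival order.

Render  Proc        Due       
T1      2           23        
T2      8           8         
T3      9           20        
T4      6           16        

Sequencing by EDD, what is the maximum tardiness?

EDD (increasing due date): T2 T4 T3 T1.
T2: 0→8, due 8, tardiness 0
T4: 8→14, due 16, tardiness 0
T3: 14→23, due 20, tardiness 3
T1: 23→25, due 23, tardiness 2
Maximum = 3.

3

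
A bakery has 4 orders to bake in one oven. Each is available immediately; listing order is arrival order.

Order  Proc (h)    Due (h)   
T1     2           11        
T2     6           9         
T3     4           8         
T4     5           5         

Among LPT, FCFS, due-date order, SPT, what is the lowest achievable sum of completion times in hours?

LPT (decreasing processing time): T2 T4 T3 T1.
T2: 0→6
T4: 6→11
T3: 11→15
T1: 15→17
Sum = 6+11+15+17 = 49.
FIFO (arrival order): T1 T2 T3 T4.
T1: 0→2
T2: 2→8
T3: 8→12
T4: 12→17
Sum = 2+8+12+17 = 39.
EDD (increasing due date): T4 T3 T2 T1.
T4: 0→5
T3: 5→9
T2: 9→15
T1: 15→17
Sum = 5+9+15+17 = 46.
SPT (increasing processing time): T1 T3 T4 T2.
T1: 0→2
T3: 2→6
T4: 6→11
T2: 11→17
Sum = 2+6+11+17 = 36.
LPT 49, FIFO 39, EDD 46, SPT 36 → minimum 36.

36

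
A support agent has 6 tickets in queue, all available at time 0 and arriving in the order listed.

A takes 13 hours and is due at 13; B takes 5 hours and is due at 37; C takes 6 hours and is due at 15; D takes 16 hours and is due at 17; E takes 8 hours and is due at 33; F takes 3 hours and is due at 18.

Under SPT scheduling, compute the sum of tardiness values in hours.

SPT (increasing processing time): F B C E A D.
F: 0→3, due 18, tardiness 0
B: 3→8, due 37, tardiness 0
C: 8→14, due 15, tardiness 0
E: 14→22, due 33, tardiness 0
A: 22→35, due 13, tardiness 22
D: 35→51, due 17, tardiness 34
Sum = 0+0+0+0+22+34 = 56.

56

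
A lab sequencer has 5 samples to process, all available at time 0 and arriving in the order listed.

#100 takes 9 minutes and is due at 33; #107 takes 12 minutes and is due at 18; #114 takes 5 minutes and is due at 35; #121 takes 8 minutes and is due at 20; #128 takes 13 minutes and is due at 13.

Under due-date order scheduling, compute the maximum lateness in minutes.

13

EDD (increasing due date): #128 #107 #121 #100 #114.
#128: 0→13, due 13, lateness 0
#107: 13→25, due 18, lateness 7
#121: 25→33, due 20, lateness 13
#100: 33→42, due 33, lateness 9
#114: 42→47, due 35, lateness 12
Maximum = 13.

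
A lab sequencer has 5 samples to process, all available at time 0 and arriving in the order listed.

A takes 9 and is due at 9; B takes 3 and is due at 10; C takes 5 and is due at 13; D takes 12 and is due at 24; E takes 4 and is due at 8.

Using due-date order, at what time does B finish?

16

EDD (increasing due date): E A B C D.
E: 0→4
A: 4→13
B: 13→16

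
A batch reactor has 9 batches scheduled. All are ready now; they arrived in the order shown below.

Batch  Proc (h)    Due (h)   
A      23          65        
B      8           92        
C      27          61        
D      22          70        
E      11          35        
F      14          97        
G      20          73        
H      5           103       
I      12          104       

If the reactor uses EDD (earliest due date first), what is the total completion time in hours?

EDD (increasing due date): E C A D G B F H I.
E: 0→11
C: 11→38
A: 38→61
D: 61→83
G: 83→103
B: 103→111
F: 111→125
H: 125→130
I: 130→142
Sum = 11+38+61+83+103+111+125+130+142 = 804.

804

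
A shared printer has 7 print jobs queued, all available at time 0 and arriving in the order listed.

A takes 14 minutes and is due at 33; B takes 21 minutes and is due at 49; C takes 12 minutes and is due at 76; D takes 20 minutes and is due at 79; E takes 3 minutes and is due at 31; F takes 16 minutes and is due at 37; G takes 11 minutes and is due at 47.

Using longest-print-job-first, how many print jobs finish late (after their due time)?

LPT (decreasing processing time): B D F A C G E.
B: 0→21, due 49, tardiness 0
D: 21→41, due 79, tardiness 0
F: 41→57, due 37, tardiness 20
A: 57→71, due 33, tardiness 38
C: 71→83, due 76, tardiness 7
G: 83→94, due 47, tardiness 47
E: 94→97, due 31, tardiness 66
Late print jobs: 5.

5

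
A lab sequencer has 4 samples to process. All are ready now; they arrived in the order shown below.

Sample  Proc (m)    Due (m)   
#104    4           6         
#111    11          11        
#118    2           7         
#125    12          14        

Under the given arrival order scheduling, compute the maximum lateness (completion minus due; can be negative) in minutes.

FIFO (arrival order): #104 #111 #118 #125.
#104: 0→4, due 6, lateness -2
#111: 4→15, due 11, lateness 4
#118: 15→17, due 7, lateness 10
#125: 17→29, due 14, lateness 15
Maximum = 15.

15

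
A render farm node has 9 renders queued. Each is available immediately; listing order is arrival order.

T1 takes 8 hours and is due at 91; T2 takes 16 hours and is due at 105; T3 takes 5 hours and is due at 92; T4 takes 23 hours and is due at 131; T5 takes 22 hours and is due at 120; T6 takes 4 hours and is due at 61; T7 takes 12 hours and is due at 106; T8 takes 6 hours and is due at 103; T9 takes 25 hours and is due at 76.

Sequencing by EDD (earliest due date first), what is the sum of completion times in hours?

519

EDD (increasing due date): T6 T9 T1 T3 T8 T2 T7 T5 T4.
T6: 0→4
T9: 4→29
T1: 29→37
T3: 37→42
T8: 42→48
T2: 48→64
T7: 64→76
T5: 76→98
T4: 98→121
Sum = 4+29+37+42+48+64+76+98+121 = 519.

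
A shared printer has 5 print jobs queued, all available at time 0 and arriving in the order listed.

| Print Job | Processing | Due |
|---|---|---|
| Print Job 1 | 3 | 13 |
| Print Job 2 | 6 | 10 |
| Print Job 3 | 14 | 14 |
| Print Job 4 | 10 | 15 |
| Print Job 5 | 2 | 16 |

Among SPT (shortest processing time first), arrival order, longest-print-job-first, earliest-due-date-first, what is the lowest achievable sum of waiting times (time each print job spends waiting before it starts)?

39

SPT (increasing processing time): Print Job 5 Print Job 1 Print Job 2 Print Job 4 Print Job 3.
Print Job 5: waits 0, runs 0→2
Print Job 1: waits 2, runs 2→5
Print Job 2: waits 5, runs 5→11
Print Job 4: waits 11, runs 11→21
Print Job 3: waits 21, runs 21→35
Sum = 0+2+5+11+21 = 39.
FIFO (arrival order): Print Job 1 Print Job 2 Print Job 3 Print Job 4 Print Job 5.
Print Job 1: waits 0, runs 0→3
Print Job 2: waits 3, runs 3→9
Print Job 3: waits 9, runs 9→23
Print Job 4: waits 23, runs 23→33
Print Job 5: waits 33, runs 33→35
Sum = 0+3+9+23+33 = 68.
LPT (decreasing processing time): Print Job 3 Print Job 4 Print Job 2 Print Job 1 Print Job 5.
Print Job 3: waits 0, runs 0→14
Print Job 4: waits 14, runs 14→24
Print Job 2: waits 24, runs 24→30
Print Job 1: waits 30, runs 30→33
Print Job 5: waits 33, runs 33→35
Sum = 0+14+24+30+33 = 101.
EDD (increasing due date): Print Job 2 Print Job 1 Print Job 3 Print Job 4 Print Job 5.
Print Job 2: waits 0, runs 0→6
Print Job 1: waits 6, runs 6→9
Print Job 3: waits 9, runs 9→23
Print Job 4: waits 23, runs 23→33
Print Job 5: waits 33, runs 33→35
Sum = 0+6+9+23+33 = 71.
SPT 39, FIFO 68, LPT 101, EDD 71 → minimum 39.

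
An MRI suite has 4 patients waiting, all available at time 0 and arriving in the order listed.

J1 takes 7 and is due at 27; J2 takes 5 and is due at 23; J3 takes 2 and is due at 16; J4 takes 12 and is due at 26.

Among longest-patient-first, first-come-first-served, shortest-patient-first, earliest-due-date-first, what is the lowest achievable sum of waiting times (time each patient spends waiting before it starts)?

LPT (decreasing processing time): J4 J1 J2 J3.
J4: waits 0, runs 0→12
J1: waits 12, runs 12→19
J2: waits 19, runs 19→24
J3: waits 24, runs 24→26
Sum = 0+12+19+24 = 55.
FIFO (arrival order): J1 J2 J3 J4.
J1: waits 0, runs 0→7
J2: waits 7, runs 7→12
J3: waits 12, runs 12→14
J4: waits 14, runs 14→26
Sum = 0+7+12+14 = 33.
SPT (increasing processing time): J3 J2 J1 J4.
J3: waits 0, runs 0→2
J2: waits 2, runs 2→7
J1: waits 7, runs 7→14
J4: waits 14, runs 14→26
Sum = 0+2+7+14 = 23.
EDD (increasing due date): J3 J2 J4 J1.
J3: waits 0, runs 0→2
J2: waits 2, runs 2→7
J4: waits 7, runs 7→19
J1: waits 19, runs 19→26
Sum = 0+2+7+19 = 28.
LPT 55, FIFO 33, SPT 23, EDD 28 → minimum 23.

23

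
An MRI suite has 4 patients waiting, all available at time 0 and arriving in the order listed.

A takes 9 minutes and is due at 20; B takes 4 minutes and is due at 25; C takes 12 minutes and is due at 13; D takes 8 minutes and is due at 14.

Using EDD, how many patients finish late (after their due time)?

EDD (increasing due date): C D A B.
C: 0→12, due 13, tardiness 0
D: 12→20, due 14, tardiness 6
A: 20→29, due 20, tardiness 9
B: 29→33, due 25, tardiness 8
Late patients: 3.

3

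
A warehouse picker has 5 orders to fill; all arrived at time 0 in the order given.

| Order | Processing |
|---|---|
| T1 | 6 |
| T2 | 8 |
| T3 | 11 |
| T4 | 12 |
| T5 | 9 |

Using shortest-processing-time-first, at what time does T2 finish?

SPT (increasing processing time): T1 T2 T5 T3 T4.
T1: 0→6
T2: 6→14

14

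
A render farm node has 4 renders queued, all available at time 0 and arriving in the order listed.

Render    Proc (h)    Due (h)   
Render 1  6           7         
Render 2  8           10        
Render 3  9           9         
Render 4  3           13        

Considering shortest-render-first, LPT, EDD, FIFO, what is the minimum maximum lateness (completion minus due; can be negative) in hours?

SPT (increasing processing time): Render 4 Render 1 Render 2 Render 3.
Render 4: 0→3, due 13, lateness -10
Render 1: 3→9, due 7, lateness 2
Render 2: 9→17, due 10, lateness 7
Render 3: 17→26, due 9, lateness 17
Maximum = 17.
LPT (decreasing processing time): Render 3 Render 2 Render 1 Render 4.
Render 3: 0→9, due 9, lateness 0
Render 2: 9→17, due 10, lateness 7
Render 1: 17→23, due 7, lateness 16
Render 4: 23→26, due 13, lateness 13
Maximum = 16.
EDD (increasing due date): Render 1 Render 3 Render 2 Render 4.
Render 1: 0→6, due 7, lateness -1
Render 3: 6→15, due 9, lateness 6
Render 2: 15→23, due 10, lateness 13
Render 4: 23→26, due 13, lateness 13
Maximum = 13.
FIFO (arrival order): Render 1 Render 2 Render 3 Render 4.
Render 1: 0→6, due 7, lateness -1
Render 2: 6→14, due 10, lateness 4
Render 3: 14→23, due 9, lateness 14
Render 4: 23→26, due 13, lateness 13
Maximum = 14.
SPT 17, LPT 16, EDD 13, FIFO 14 → minimum 13.

13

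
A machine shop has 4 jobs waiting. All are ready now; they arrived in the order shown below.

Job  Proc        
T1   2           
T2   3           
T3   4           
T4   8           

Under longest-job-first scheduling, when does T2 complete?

LPT (decreasing processing time): T4 T3 T2 T1.
T4: 0→8
T3: 8→12
T2: 12→15

15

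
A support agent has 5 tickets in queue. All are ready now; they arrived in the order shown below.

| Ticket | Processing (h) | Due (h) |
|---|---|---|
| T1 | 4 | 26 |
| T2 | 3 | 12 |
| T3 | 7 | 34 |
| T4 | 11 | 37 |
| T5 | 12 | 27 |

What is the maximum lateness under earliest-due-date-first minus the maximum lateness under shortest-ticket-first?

-10

EDD (increasing due date): T2 T1 T5 T3 T4.
T2: 0→3, due 12, lateness -9
T1: 3→7, due 26, lateness -19
T5: 7→19, due 27, lateness -8
T3: 19→26, due 34, lateness -8
T4: 26→37, due 37, lateness 0
Maximum = 0.
SPT (increasing processing time): T2 T1 T3 T4 T5.
T2: 0→3, due 12, lateness -9
T1: 3→7, due 26, lateness -19
T3: 7→14, due 34, lateness -20
T4: 14→25, due 37, lateness -12
T5: 25→37, due 27, lateness 10
Maximum = 10.
Difference = 0 − 10 = -10.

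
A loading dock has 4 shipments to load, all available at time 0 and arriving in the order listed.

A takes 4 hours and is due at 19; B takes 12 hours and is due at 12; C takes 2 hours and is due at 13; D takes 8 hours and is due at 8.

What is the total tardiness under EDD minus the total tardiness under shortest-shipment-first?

EDD (increasing due date): D B C A.
D: 0→8, due 8, tardiness 0
B: 8→20, due 12, tardiness 8
C: 20→22, due 13, tardiness 9
A: 22→26, due 19, tardiness 7
Sum = 0+8+9+7 = 24.
SPT (increasing processing time): C A D B.
C: 0→2, due 13, tardiness 0
A: 2→6, due 19, tardiness 0
D: 6→14, due 8, tardiness 6
B: 14→26, due 12, tardiness 14
Sum = 0+0+6+14 = 20.
Difference = 24 − 20 = 4.

4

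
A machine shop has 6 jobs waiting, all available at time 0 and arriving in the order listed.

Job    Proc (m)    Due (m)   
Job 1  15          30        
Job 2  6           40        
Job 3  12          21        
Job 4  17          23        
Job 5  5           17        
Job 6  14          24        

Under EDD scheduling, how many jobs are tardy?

4

EDD (increasing due date): Job 5 Job 3 Job 4 Job 6 Job 1 Job 2.
Job 5: 0→5, due 17, tardiness 0
Job 3: 5→17, due 21, tardiness 0
Job 4: 17→34, due 23, tardiness 11
Job 6: 34→48, due 24, tardiness 24
Job 1: 48→63, due 30, tardiness 33
Job 2: 63→69, due 40, tardiness 29
Late jobs: 4.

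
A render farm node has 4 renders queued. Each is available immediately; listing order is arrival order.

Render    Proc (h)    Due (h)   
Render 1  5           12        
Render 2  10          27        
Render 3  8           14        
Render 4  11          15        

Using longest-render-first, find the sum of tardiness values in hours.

37

LPT (decreasing processing time): Render 4 Render 2 Render 3 Render 1.
Render 4: 0→11, due 15, tardiness 0
Render 2: 11→21, due 27, tardiness 0
Render 3: 21→29, due 14, tardiness 15
Render 1: 29→34, due 12, tardiness 22
Sum = 0+0+15+22 = 37.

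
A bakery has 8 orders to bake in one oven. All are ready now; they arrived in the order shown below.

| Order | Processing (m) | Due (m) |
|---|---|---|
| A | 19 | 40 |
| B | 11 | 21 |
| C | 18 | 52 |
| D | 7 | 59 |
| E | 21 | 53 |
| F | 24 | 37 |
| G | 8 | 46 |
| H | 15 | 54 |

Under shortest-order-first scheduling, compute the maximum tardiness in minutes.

86

SPT (increasing processing time): D G B H C A E F.
D: 0→7, due 59, tardiness 0
G: 7→15, due 46, tardiness 0
B: 15→26, due 21, tardiness 5
H: 26→41, due 54, tardiness 0
C: 41→59, due 52, tardiness 7
A: 59→78, due 40, tardiness 38
E: 78→99, due 53, tardiness 46
F: 99→123, due 37, tardiness 86
Maximum = 86.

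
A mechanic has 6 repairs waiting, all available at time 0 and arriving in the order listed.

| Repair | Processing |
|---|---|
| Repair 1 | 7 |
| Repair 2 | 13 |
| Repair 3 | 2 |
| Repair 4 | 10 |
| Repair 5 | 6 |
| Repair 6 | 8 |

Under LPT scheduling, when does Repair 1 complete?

38

LPT (decreasing processing time): Repair 2 Repair 4 Repair 6 Repair 1 Repair 5 Repair 3.
Repair 2: 0→13
Repair 4: 13→23
Repair 6: 23→31
Repair 1: 31→38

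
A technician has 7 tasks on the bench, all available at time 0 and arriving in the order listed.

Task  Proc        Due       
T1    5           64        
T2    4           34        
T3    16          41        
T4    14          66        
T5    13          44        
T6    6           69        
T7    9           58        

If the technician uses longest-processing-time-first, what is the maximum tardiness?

33

LPT (decreasing processing time): T3 T4 T5 T7 T6 T1 T2.
T3: 0→16, due 41, tardiness 0
T4: 16→30, due 66, tardiness 0
T5: 30→43, due 44, tardiness 0
T7: 43→52, due 58, tardiness 0
T6: 52→58, due 69, tardiness 0
T1: 58→63, due 64, tardiness 0
T2: 63→67, due 34, tardiness 33
Maximum = 33.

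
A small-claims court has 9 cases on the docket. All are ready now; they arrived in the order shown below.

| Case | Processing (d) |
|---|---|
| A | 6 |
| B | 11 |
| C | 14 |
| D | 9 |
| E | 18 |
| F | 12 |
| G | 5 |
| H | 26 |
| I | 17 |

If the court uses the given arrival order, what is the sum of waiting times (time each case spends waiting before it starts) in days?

FIFO (arrival order): A B C D E F G H I.
A: waits 0, runs 0→6
B: waits 6, runs 6→17
C: waits 17, runs 17→31
D: waits 31, runs 31→40
E: waits 40, runs 40→58
F: waits 58, runs 58→70
G: waits 70, runs 70→75
H: waits 75, runs 75→101
I: waits 101, runs 101→118
Sum = 0+6+17+31+40+58+70+75+101 = 398.

398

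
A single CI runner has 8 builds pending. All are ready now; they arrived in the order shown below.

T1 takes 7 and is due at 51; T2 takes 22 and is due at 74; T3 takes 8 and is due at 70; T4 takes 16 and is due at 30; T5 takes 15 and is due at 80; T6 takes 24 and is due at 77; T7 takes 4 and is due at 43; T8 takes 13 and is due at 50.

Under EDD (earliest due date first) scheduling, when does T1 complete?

EDD (increasing due date): T4 T7 T8 T1 T3 T2 T6 T5.
T4: 0→16
T7: 16→20
T8: 20→33
T1: 33→40

40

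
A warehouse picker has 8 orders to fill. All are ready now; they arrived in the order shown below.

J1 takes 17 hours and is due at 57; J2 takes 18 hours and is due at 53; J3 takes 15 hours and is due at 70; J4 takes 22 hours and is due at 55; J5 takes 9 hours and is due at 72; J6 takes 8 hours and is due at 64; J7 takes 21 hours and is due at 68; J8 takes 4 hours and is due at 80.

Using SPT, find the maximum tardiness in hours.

59

SPT (increasing processing time): J8 J6 J5 J3 J1 J2 J7 J4.
J8: 0→4, due 80, tardiness 0
J6: 4→12, due 64, tardiness 0
J5: 12→21, due 72, tardiness 0
J3: 21→36, due 70, tardiness 0
J1: 36→53, due 57, tardiness 0
J2: 53→71, due 53, tardiness 18
J7: 71→92, due 68, tardiness 24
J4: 92→114, due 55, tardiness 59
Maximum = 59.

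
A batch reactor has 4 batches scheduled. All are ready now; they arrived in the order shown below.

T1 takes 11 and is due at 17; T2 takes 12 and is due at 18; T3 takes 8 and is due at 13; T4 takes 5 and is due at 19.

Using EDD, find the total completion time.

EDD (increasing due date): T3 T1 T2 T4.
T3: 0→8
T1: 8→19
T2: 19→31
T4: 31→36
Sum = 8+19+31+36 = 94.

94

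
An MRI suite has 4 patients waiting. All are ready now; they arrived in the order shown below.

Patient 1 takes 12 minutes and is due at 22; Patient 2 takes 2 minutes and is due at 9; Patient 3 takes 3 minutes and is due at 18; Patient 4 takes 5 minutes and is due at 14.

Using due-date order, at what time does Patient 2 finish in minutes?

EDD (increasing due date): Patient 2 Patient 4 Patient 3 Patient 1.
Patient 2: 0→2

2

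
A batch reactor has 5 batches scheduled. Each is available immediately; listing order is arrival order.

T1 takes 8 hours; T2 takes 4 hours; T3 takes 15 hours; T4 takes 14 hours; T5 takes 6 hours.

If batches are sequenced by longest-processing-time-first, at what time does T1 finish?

LPT (decreasing processing time): T3 T4 T1 T5 T2.
T3: 0→15
T4: 15→29
T1: 29→37

37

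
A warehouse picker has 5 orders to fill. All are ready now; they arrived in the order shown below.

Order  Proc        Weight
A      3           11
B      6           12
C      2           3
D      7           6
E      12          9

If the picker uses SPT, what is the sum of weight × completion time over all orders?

SPT (increasing processing time): C A B D E.
C: finishes 2, weight 3, w·C = 6
A: finishes 5, weight 11, w·C = 55
B: finishes 11, weight 12, w·C = 132
D: finishes 18, weight 6, w·C = 108
E: finishes 30, weight 9, w·C = 270
Sum = 6+55+132+108+270 = 571.

571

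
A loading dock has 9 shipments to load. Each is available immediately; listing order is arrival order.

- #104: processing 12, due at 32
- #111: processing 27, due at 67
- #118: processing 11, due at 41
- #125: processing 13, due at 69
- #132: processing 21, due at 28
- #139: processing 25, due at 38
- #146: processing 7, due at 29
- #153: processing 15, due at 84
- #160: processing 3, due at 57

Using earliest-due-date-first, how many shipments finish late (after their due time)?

7

EDD (increasing due date): #132 #146 #104 #139 #118 #160 #111 #125 #153.
#132: 0→21, due 28, tardiness 0
#146: 21→28, due 29, tardiness 0
#104: 28→40, due 32, tardiness 8
#139: 40→65, due 38, tardiness 27
#118: 65→76, due 41, tardiness 35
#160: 76→79, due 57, tardiness 22
#111: 79→106, due 67, tardiness 39
#125: 106→119, due 69, tardiness 50
#153: 119→134, due 84, tardiness 50
Late shipments: 7.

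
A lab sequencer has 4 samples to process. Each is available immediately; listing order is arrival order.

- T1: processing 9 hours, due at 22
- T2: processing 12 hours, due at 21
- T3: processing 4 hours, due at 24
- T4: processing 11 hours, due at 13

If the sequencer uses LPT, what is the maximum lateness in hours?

12

LPT (decreasing processing time): T2 T4 T1 T3.
T2: 0→12, due 21, lateness -9
T4: 12→23, due 13, lateness 10
T1: 23→32, due 22, lateness 10
T3: 32→36, due 24, lateness 12
Maximum = 12.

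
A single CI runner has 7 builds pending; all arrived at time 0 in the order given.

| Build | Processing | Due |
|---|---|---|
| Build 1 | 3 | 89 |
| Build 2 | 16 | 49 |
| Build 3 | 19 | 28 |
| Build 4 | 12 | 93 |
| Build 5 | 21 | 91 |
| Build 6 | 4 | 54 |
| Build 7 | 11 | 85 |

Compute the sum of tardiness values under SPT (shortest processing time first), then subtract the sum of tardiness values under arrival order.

SPT (increasing processing time): Build 1 Build 6 Build 7 Build 4 Build 2 Build 3 Build 5.
Build 1: 0→3, due 89, tardiness 0
Build 6: 3→7, due 54, tardiness 0
Build 7: 7→18, due 85, tardiness 0
Build 4: 18→30, due 93, tardiness 0
Build 2: 30→46, due 49, tardiness 0
Build 3: 46→65, due 28, tardiness 37
Build 5: 65→86, due 91, tardiness 0
Sum = 0+0+0+0+0+37+0 = 37.
FIFO (arrival order): Build 1 Build 2 Build 3 Build 4 Build 5 Build 6 Build 7.
Build 1: 0→3, due 89, tardiness 0
Build 2: 3→19, due 49, tardiness 0
Build 3: 19→38, due 28, tardiness 10
Build 4: 38→50, due 93, tardiness 0
Build 5: 50→71, due 91, tardiness 0
Build 6: 71→75, due 54, tardiness 21
Build 7: 75→86, due 85, tardiness 1
Sum = 0+0+10+0+0+21+1 = 32.
Difference = 37 − 32 = 5.

5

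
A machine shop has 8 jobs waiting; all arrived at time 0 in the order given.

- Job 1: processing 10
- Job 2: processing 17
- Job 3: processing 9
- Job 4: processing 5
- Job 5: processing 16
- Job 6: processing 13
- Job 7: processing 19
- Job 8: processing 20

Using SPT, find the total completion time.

SPT (increasing processing time): Job 4 Job 3 Job 1 Job 6 Job 5 Job 2 Job 7 Job 8.
Job 4: 0→5
Job 3: 5→14
Job 1: 14→24
Job 6: 24→37
Job 5: 37→53
Job 2: 53→70
Job 7: 70→89
Job 8: 89→109
Sum = 5+14+24+37+53+70+89+109 = 401.

401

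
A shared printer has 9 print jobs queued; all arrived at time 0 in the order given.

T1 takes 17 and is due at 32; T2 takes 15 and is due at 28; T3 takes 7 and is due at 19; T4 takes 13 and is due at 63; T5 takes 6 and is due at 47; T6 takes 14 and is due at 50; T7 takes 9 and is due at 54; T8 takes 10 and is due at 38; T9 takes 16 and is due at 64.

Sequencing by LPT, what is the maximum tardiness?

82

LPT (decreasing processing time): T1 T9 T2 T6 T4 T8 T7 T3 T5.
T1: 0→17, due 32, tardiness 0
T9: 17→33, due 64, tardiness 0
T2: 33→48, due 28, tardiness 20
T6: 48→62, due 50, tardiness 12
T4: 62→75, due 63, tardiness 12
T8: 75→85, due 38, tardiness 47
T7: 85→94, due 54, tardiness 40
T3: 94→101, due 19, tardiness 82
T5: 101→107, due 47, tardiness 60
Maximum = 82.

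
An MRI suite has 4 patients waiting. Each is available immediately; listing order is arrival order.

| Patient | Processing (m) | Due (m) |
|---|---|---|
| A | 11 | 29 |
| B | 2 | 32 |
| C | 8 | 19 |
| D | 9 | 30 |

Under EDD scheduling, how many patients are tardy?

0

EDD (increasing due date): C A D B.
C: 0→8, due 19, tardiness 0
A: 8→19, due 29, tardiness 0
D: 19→28, due 30, tardiness 0
B: 28→30, due 32, tardiness 0
Late patients: 0.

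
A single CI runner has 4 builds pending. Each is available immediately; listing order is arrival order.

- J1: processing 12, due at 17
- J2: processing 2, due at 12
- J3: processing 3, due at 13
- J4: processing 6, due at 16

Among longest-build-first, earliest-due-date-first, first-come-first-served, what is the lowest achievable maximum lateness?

LPT (decreasing processing time): J1 J4 J3 J2.
J1: 0→12, due 17, lateness -5
J4: 12→18, due 16, lateness 2
J3: 18→21, due 13, lateness 8
J2: 21→23, due 12, lateness 11
Maximum = 11.
EDD (increasing due date): J2 J3 J4 J1.
J2: 0→2, due 12, lateness -10
J3: 2→5, due 13, lateness -8
J4: 5→11, due 16, lateness -5
J1: 11→23, due 17, lateness 6
Maximum = 6.
FIFO (arrival order): J1 J2 J3 J4.
J1: 0→12, due 17, lateness -5
J2: 12→14, due 12, lateness 2
J3: 14→17, due 13, lateness 4
J4: 17→23, due 16, lateness 7
Maximum = 7.
LPT 11, EDD 6, FIFO 7 → minimum 6.

6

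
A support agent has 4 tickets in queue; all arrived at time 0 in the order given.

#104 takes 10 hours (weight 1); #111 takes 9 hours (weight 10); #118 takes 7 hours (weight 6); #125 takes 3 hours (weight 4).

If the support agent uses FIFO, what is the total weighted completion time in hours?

472

FIFO (arrival order): #104 #111 #118 #125.
#104: finishes 10, weight 1, w·C = 10
#111: finishes 19, weight 10, w·C = 190
#118: finishes 26, weight 6, w·C = 156
#125: finishes 29, weight 4, w·C = 116
Sum = 10+190+156+116 = 472.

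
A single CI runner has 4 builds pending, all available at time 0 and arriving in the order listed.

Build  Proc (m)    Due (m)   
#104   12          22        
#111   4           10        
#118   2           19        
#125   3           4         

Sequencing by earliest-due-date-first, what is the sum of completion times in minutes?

EDD (increasing due date): #125 #111 #118 #104.
#125: 0→3
#111: 3→7
#118: 7→9
#104: 9→21
Sum = 3+7+9+21 = 40.

40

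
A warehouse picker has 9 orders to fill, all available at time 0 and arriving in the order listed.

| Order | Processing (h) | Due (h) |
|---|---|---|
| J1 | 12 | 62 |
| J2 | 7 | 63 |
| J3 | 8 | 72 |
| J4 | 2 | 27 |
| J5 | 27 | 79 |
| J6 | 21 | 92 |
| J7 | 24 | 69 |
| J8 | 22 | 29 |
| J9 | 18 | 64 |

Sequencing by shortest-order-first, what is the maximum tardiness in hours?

SPT (increasing processing time): J4 J2 J3 J1 J9 J6 J8 J7 J5.
J4: 0→2, due 27, tardiness 0
J2: 2→9, due 63, tardiness 0
J3: 9→17, due 72, tardiness 0
J1: 17→29, due 62, tardiness 0
J9: 29→47, due 64, tardiness 0
J6: 47→68, due 92, tardiness 0
J8: 68→90, due 29, tardiness 61
J7: 90→114, due 69, tardiness 45
J5: 114→141, due 79, tardiness 62
Maximum = 62.

62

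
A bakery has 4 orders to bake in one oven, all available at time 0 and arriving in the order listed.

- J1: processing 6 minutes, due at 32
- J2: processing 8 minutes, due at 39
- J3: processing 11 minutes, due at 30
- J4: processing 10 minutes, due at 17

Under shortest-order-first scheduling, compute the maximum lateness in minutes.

SPT (increasing processing time): J1 J2 J4 J3.
J1: 0→6, due 32, lateness -26
J2: 6→14, due 39, lateness -25
J4: 14→24, due 17, lateness 7
J3: 24→35, due 30, lateness 5
Maximum = 7.

7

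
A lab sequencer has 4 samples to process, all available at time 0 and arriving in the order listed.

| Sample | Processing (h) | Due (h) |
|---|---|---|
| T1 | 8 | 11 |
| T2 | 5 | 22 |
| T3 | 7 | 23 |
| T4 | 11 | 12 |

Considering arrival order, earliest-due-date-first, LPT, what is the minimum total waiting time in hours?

FIFO (arrival order): T1 T2 T3 T4.
T1: waits 0, runs 0→8
T2: waits 8, runs 8→13
T3: waits 13, runs 13→20
T4: waits 20, runs 20→31
Sum = 0+8+13+20 = 41.
EDD (increasing due date): T1 T4 T2 T3.
T1: waits 0, runs 0→8
T4: waits 8, runs 8→19
T2: waits 19, runs 19→24
T3: waits 24, runs 24→31
Sum = 0+8+19+24 = 51.
LPT (decreasing processing time): T4 T1 T3 T2.
T4: waits 0, runs 0→11
T1: waits 11, runs 11→19
T3: waits 19, runs 19→26
T2: waits 26, runs 26→31
Sum = 0+11+19+26 = 56.
FIFO 41, EDD 51, LPT 56 → minimum 41.

41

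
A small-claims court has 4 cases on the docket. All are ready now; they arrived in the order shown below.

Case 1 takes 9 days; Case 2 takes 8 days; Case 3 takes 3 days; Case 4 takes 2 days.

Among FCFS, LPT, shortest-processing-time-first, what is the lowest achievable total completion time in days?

42

FIFO (arrival order): Case 1 Case 2 Case 3 Case 4.
Case 1: 0→9
Case 2: 9→17
Case 3: 17→20
Case 4: 20→22
Sum = 9+17+20+22 = 68.
LPT (decreasing processing time): Case 1 Case 2 Case 3 Case 4.
Case 1: 0→9
Case 2: 9→17
Case 3: 17→20
Case 4: 20→22
Sum = 9+17+20+22 = 68.
SPT (increasing processing time): Case 4 Case 3 Case 2 Case 1.
Case 4: 0→2
Case 3: 2→5
Case 2: 5→13
Case 1: 13→22
Sum = 2+5+13+22 = 42.
FIFO 68, LPT 68, SPT 42 → minimum 42.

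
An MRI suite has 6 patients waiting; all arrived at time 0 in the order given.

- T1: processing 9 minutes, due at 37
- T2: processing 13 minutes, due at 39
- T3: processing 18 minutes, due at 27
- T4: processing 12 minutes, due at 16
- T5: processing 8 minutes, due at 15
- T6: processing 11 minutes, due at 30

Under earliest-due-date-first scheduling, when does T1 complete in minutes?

EDD (increasing due date): T5 T4 T3 T6 T1 T2.
T5: 0→8
T4: 8→20
T3: 20→38
T6: 38→49
T1: 49→58

58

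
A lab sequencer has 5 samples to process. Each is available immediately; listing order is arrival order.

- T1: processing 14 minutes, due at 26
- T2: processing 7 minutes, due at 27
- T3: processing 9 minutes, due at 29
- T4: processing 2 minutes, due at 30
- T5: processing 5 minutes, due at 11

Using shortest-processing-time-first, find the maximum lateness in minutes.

SPT (increasing processing time): T4 T5 T2 T3 T1.
T4: 0→2, due 30, lateness -28
T5: 2→7, due 11, lateness -4
T2: 7→14, due 27, lateness -13
T3: 14→23, due 29, lateness -6
T1: 23→37, due 26, lateness 11
Maximum = 11.

11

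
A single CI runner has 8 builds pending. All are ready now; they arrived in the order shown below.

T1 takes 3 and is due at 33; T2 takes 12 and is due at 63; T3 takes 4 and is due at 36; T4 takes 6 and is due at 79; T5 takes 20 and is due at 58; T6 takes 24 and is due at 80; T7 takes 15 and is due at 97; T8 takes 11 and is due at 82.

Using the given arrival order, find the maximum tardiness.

13

FIFO (arrival order): T1 T2 T3 T4 T5 T6 T7 T8.
T1: 0→3, due 33, tardiness 0
T2: 3→15, due 63, tardiness 0
T3: 15→19, due 36, tardiness 0
T4: 19→25, due 79, tardiness 0
T5: 25→45, due 58, tardiness 0
T6: 45→69, due 80, tardiness 0
T7: 69→84, due 97, tardiness 0
T8: 84→95, due 82, tardiness 13
Maximum = 13.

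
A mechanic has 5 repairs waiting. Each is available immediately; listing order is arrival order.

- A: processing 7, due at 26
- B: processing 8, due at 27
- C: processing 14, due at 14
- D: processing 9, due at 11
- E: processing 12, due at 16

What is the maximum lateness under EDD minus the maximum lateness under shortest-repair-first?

-13

EDD (increasing due date): D C E A B.
D: 0→9, due 11, lateness -2
C: 9→23, due 14, lateness 9
E: 23→35, due 16, lateness 19
A: 35→42, due 26, lateness 16
B: 42→50, due 27, lateness 23
Maximum = 23.
SPT (increasing processing time): A B D E C.
A: 0→7, due 26, lateness -19
B: 7→15, due 27, lateness -12
D: 15→24, due 11, lateness 13
E: 24→36, due 16, lateness 20
C: 36→50, due 14, lateness 36
Maximum = 36.
Difference = 23 − 36 = -13.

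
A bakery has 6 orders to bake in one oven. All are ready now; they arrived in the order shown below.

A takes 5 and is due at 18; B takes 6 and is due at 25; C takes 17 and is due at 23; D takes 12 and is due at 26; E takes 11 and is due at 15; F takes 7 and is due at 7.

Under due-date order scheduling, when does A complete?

EDD (increasing due date): F E A C B D.
F: 0→7
E: 7→18
A: 18→23

23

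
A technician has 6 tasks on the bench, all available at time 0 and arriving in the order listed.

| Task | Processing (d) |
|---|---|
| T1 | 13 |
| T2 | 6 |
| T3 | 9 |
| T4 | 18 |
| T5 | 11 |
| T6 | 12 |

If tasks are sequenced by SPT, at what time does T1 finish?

SPT (increasing processing time): T2 T3 T5 T6 T1 T4.
T2: 0→6
T3: 6→15
T5: 15→26
T6: 26→38
T1: 38→51

51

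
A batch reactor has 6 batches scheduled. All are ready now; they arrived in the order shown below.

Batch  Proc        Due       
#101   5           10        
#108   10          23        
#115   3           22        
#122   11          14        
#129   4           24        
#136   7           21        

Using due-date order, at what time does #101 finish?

EDD (increasing due date): #101 #122 #136 #115 #108 #129.
#101: 0→5

5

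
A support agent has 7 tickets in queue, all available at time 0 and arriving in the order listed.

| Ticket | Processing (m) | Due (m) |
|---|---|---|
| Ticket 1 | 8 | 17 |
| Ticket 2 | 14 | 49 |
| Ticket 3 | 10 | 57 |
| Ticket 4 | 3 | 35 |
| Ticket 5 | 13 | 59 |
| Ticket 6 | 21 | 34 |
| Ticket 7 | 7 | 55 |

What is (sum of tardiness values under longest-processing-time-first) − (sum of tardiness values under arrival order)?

LPT (decreasing processing time): Ticket 6 Ticket 2 Ticket 5 Ticket 3 Ticket 1 Ticket 7 Ticket 4.
Ticket 6: 0→21, due 34, tardiness 0
Ticket 2: 21→35, due 49, tardiness 0
Ticket 5: 35→48, due 59, tardiness 0
Ticket 3: 48→58, due 57, tardiness 1
Ticket 1: 58→66, due 17, tardiness 49
Ticket 7: 66→73, due 55, tardiness 18
Ticket 4: 73→76, due 35, tardiness 41
Sum = 0+0+0+1+49+18+41 = 109.
FIFO (arrival order): Ticket 1 Ticket 2 Ticket 3 Ticket 4 Ticket 5 Ticket 6 Ticket 7.
Ticket 1: 0→8, due 17, tardiness 0
Ticket 2: 8→22, due 49, tardiness 0
Ticket 3: 22→32, due 57, tardiness 0
Ticket 4: 32→35, due 35, tardiness 0
Ticket 5: 35→48, due 59, tardiness 0
Ticket 6: 48→69, due 34, tardiness 35
Ticket 7: 69→76, due 55, tardiness 21
Sum = 0+0+0+0+0+35+21 = 56.
Difference = 109 − 56 = 53.

53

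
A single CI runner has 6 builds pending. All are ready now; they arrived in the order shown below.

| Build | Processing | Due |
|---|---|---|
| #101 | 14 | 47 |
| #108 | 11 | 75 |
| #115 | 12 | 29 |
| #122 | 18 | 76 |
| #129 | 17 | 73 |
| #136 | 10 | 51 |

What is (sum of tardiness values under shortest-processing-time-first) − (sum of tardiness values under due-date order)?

4

SPT (increasing processing time): #136 #108 #115 #101 #129 #122.
#136: 0→10, due 51, tardiness 0
#108: 10→21, due 75, tardiness 0
#115: 21→33, due 29, tardiness 4
#101: 33→47, due 47, tardiness 0
#129: 47→64, due 73, tardiness 0
#122: 64→82, due 76, tardiness 6
Sum = 0+0+4+0+0+6 = 10.
EDD (increasing due date): #115 #101 #136 #129 #108 #122.
#115: 0→12, due 29, tardiness 0
#101: 12→26, due 47, tardiness 0
#136: 26→36, due 51, tardiness 0
#129: 36→53, due 73, tardiness 0
#108: 53→64, due 75, tardiness 0
#122: 64→82, due 76, tardiness 6
Sum = 0+0+0+0+0+6 = 6.
Difference = 10 − 6 = 4.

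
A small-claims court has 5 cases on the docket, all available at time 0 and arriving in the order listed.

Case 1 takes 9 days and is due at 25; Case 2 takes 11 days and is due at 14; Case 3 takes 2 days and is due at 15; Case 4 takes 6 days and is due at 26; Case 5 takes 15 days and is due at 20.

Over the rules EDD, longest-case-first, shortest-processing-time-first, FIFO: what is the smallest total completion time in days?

EDD (increasing due date): Case 2 Case 3 Case 5 Case 1 Case 4.
Case 2: 0→11
Case 3: 11→13
Case 5: 13→28
Case 1: 28→37
Case 4: 37→43
Sum = 11+13+28+37+43 = 132.
LPT (decreasing processing time): Case 5 Case 2 Case 1 Case 4 Case 3.
Case 5: 0→15
Case 2: 15→26
Case 1: 26→35
Case 4: 35→41
Case 3: 41→43
Sum = 15+26+35+41+43 = 160.
SPT (increasing processing time): Case 3 Case 4 Case 1 Case 2 Case 5.
Case 3: 0→2
Case 4: 2→8
Case 1: 8→17
Case 2: 17→28
Case 5: 28→43
Sum = 2+8+17+28+43 = 98.
FIFO (arrival order): Case 1 Case 2 Case 3 Case 4 Case 5.
Case 1: 0→9
Case 2: 9→20
Case 3: 20→22
Case 4: 22→28
Case 5: 28→43
Sum = 9+20+22+28+43 = 122.
EDD 132, LPT 160, SPT 98, FIFO 122 → minimum 98.

98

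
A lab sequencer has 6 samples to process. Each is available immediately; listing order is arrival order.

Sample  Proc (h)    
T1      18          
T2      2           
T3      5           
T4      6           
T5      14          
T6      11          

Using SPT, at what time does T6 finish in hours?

SPT (increasing processing time): T2 T3 T4 T6 T5 T1.
T2: 0→2
T3: 2→7
T4: 7→13
T6: 13→24

24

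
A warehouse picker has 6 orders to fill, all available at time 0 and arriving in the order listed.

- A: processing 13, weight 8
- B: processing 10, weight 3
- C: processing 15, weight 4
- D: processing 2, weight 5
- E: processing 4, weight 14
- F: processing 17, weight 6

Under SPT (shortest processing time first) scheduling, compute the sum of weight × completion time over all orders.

916

SPT (increasing processing time): D E B A C F.
D: finishes 2, weight 5, w·C = 10
E: finishes 6, weight 14, w·C = 84
B: finishes 16, weight 3, w·C = 48
A: finishes 29, weight 8, w·C = 232
C: finishes 44, weight 4, w·C = 176
F: finishes 61, weight 6, w·C = 366
Sum = 10+84+48+232+176+366 = 916.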